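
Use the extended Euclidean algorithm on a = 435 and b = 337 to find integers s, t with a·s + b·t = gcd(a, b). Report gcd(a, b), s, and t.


Euclidean algorithm on (435, 337) — divide until remainder is 0:
  435 = 1 · 337 + 98
  337 = 3 · 98 + 43
  98 = 2 · 43 + 12
  43 = 3 · 12 + 7
  12 = 1 · 7 + 5
  7 = 1 · 5 + 2
  5 = 2 · 2 + 1
  2 = 2 · 1 + 0
gcd(435, 337) = 1.
Track Bezout coefficients alongside the remainders: start with r₀ = 435 = a·1 + b·0 (s = 1, t = 0) and r₁ = 337 = a·0 + b·1 (s = 0, t = 1); each new remainder r_{k+1} = r_{k-1} − q_k·r_k inherits s_{k+1} = s_{k-1} − q_k·s_k, t_{k+1} = t_{k-1} − q_k·t_k, so r_k = a·s_k + b·t_k at every step:
  q = 1: r = 98, s = 1 − 1·0 = 1, t = 0 − 1·1 = -1  (check: 435·1 + 337·(-1) = 98)
  q = 3: r = 43, s = 0 − 3·1 = -3, t = 1 − 3·(-1) = 4  (check: 435·(-3) + 337·4 = 43)
  q = 2: r = 12, s = 1 − 2·(-3) = 7, t = -1 − 2·4 = -9  (check: 435·7 + 337·(-9) = 12)
  q = 3: r = 7, s = -3 − 3·7 = -24, t = 4 − 3·(-9) = 31  (check: 435·(-24) + 337·31 = 7)
  q = 1: r = 5, s = 7 − 1·(-24) = 31, t = -9 − 1·31 = -40  (check: 435·31 + 337·(-40) = 5)
  q = 1: r = 2, s = -24 − 1·31 = -55, t = 31 − 1·(-40) = 71  (check: 435·(-55) + 337·71 = 2)
  q = 2: r = 1, s = 31 − 2·(-55) = 141, t = -40 − 2·71 = -182  (check: 435·141 + 337·(-182) = 1)
The row with r = 1 (the gcd) gives the Bezout coefficients s = 141, t = -182.
Result: 435 · (141) + 337 · (-182) = 1.

gcd(435, 337) = 1; s = 141, t = -182 (check: 435·141 + 337·(-182) = 1).


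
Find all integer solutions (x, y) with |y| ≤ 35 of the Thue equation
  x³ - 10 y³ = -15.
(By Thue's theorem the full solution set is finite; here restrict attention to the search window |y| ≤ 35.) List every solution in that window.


The equation is x³ - 10y³ = -15. For fixed y, x³ = 10·y³ − 15, so a solution requires the RHS to be a perfect cube.
Strategy: iterate y from -35 to 35, compute RHS = 10·y³ − 15, and check whether it is a (positive or negative) perfect cube.
Check small values of y:
  y = 0: RHS = -15 is not a perfect cube.
  y = 1: RHS = -5 is not a perfect cube.
  y = -1: RHS = -25 is not a perfect cube.
  y = 2: RHS = 65 is not a perfect cube.
  y = -2: RHS = -95 is not a perfect cube.
  y = 3: RHS = 255 is not a perfect cube.
  y = -3: RHS = -285 is not a perfect cube.
Continuing the search up to |y| = 35 finds no solutions either.
No (x, y) in the scanned range satisfies the equation.

No integer solutions with |y| ≤ 35.


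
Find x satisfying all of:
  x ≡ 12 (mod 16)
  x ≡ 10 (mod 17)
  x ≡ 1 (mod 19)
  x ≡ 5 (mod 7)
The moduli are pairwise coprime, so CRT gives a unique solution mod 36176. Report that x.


Product of moduli M = 16 · 17 · 19 · 7 = 36176.
Merge one congruence at a time:
  Start: x ≡ 12 (mod 16).
  Combine with x ≡ 10 (mod 17); new modulus lcm = 272.
    Write x = 12 + 16·t and substitute into x ≡ 10 (mod 17): 16·t ≡ 10 − 12 = -2 (mod 17).
    Reduce coefficients mod 17: 16·t ≡ 15 (mod 17).
    The inverse of 16 mod 17 is 16 (since 16·16 = 256 = 15·17 + 1), so t ≡ 16·15 = 240 ≡ 2 (mod 17).
    Then x = 12 + 16·2 = 44, valid modulo lcm(16, 17) = 272: x ≡ 44 (mod 272).
  Combine with x ≡ 1 (mod 19); new modulus lcm = 5168.
    Write x = 44 + 272·t and substitute into x ≡ 1 (mod 19): 272·t ≡ 1 − 44 = -43 (mod 19).
    Reduce coefficients mod 19: 6·t ≡ 14 (mod 19).
    The inverse of 6 mod 19 is 16 (since 6·16 = 96 = 5·19 + 1), so t ≡ 16·14 = 224 ≡ 15 (mod 19).
    Then x = 44 + 272·15 = 4124, valid modulo lcm(272, 19) = 5168: x ≡ 4124 (mod 5168).
  Combine with x ≡ 5 (mod 7); new modulus lcm = 36176.
    Write x = 4124 + 5168·t and substitute into x ≡ 5 (mod 7): 5168·t ≡ 5 − 4124 = -4119 (mod 7).
    Reduce coefficients mod 7: 2·t ≡ 4 (mod 7).
    The inverse of 2 mod 7 is 4 (since 2·4 = 8 = 1·7 + 1), so t ≡ 4·4 = 16 ≡ 2 (mod 7).
    Then x = 4124 + 5168·2 = 14460, valid modulo lcm(5168, 7) = 36176: x ≡ 14460 (mod 36176).
Verify against each original: 14460 mod 16 = 12, 14460 mod 17 = 10, 14460 mod 19 = 1, 14460 mod 7 = 5.

x ≡ 14460 (mod 36176).


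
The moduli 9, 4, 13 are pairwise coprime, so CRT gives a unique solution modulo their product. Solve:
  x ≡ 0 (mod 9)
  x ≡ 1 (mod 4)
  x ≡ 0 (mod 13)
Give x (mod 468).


Moduli 9, 4, 13 are pairwise coprime; by CRT there is a unique solution modulo M = 9 · 4 · 13 = 468.
Solve pairwise, accumulating the modulus:
  Start with x ≡ 0 (mod 9).
  Combine with x ≡ 1 (mod 4): since gcd(9, 4) = 1, we get a unique residue mod 36.
    Write x = 0 + 9·t and substitute into x ≡ 1 (mod 4): 9·t ≡ 1 − 0 = 1 (mod 4).
    Reduce coefficients mod 4: 1·t ≡ 1 (mod 4).
    So t ≡ 1 (mod 4).
    Then x = 0 + 9·1 = 9, valid modulo lcm(9, 4) = 36: x ≡ 9 (mod 36).
  Combine with x ≡ 0 (mod 13): since gcd(36, 13) = 1, we get a unique residue mod 468.
    Write x = 9 + 36·t and substitute into x ≡ 0 (mod 13): 36·t ≡ 0 − 9 = -9 (mod 13).
    Reduce coefficients mod 13: 10·t ≡ 4 (mod 13).
    The inverse of 10 mod 13 is 4 (since 10·4 = 40 = 3·13 + 1), so t ≡ 4·4 = 16 ≡ 3 (mod 13).
    Then x = 9 + 36·3 = 117, valid modulo lcm(36, 13) = 468: x ≡ 117 (mod 468).
Verify: 117 mod 9 = 0 ✓, 117 mod 4 = 1 ✓, 117 mod 13 = 0 ✓.

x ≡ 117 (mod 468).


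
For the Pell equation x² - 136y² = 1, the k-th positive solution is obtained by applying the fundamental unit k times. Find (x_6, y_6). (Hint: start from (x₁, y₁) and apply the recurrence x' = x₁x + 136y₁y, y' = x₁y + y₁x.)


Step 1: Find the fundamental solution (x₁, y₁) of x² - 136y² = 1.
  Expand √136 as a continued fraction. a₀ = ⌊√136⌋ = 11; iterate m_{k+1} = d_k·a_k − m_k, d_{k+1} = (136 − m_{k+1}²)/d_k, a_{k+1} = ⌊(a₀ + m_{k+1})/d_{k+1}⌋ (starting m₀ = 0, d₀ = 1), with convergents p_k = a_k·p_{k-1} + p_{k-2}, q_k = a_k·q_{k-1} + q_{k-2} (p₋₁ = 1, q₋₁ = 0):
  k = 0: a₀ = 11; p₀/q₀ = 11/1; p₀² − 136·q₀² = 121 − 136 = -15.
  k = 1: m = 11, d = 15, a = ⌊(11 + 11)/15⌋ = 1; p/q = (1·11 + 1)/(1·1 + 0) = 12/1; p² − 136·q² = 144 − 136 = 8.
  k = 2: m = 4, d = 8, a = ⌊(11 + 4)/8⌋ = 1; p/q = (1·12 + 11)/(1·1 + 1) = 23/2; p² − 136·q² = 529 − 544 = -15.
  k = 3: m = 4, d = 15, a = ⌊(11 + 4)/15⌋ = 1; p/q = (1·23 + 12)/(1·2 + 1) = 35/3; p² − 136·q² = 1225 − 1224 = 1.
  The first convergent with p² − 136·q² = 1 gives the fundamental solution (x₁, y₁) = (35, 3).
Step 2: Apply the recurrence (x_{n+1}, y_{n+1}) = (x₁x_n + 136y₁y_n, x₁y_n + y₁x_n) repeatedly.
  From (x_1, y_1) = (35, 3): x_2 = 35·35 + 136·3·3 = 2449; y_2 = 35·3 + 3·35 = 210.
  From (x_2, y_2) = (2449, 210): x_3 = 35·2449 + 136·3·210 = 171395; y_3 = 35·210 + 3·2449 = 14697.
  From (x_3, y_3) = (171395, 14697): x_4 = 35·171395 + 136·3·14697 = 11995201; y_4 = 35·14697 + 3·171395 = 1028580.
  From (x_4, y_4) = (11995201, 1028580): x_5 = 35·11995201 + 136·3·1028580 = 839492675; y_5 = 35·1028580 + 3·11995201 = 71985903.
  From (x_5, y_5) = (839492675, 71985903): x_6 = 35·839492675 + 136·3·71985903 = 58752492049; y_6 = 35·71985903 + 3·839492675 = 5037984630.
Step 3: Verify x_6² - 136·y_6² = 3451855321967808218401 - 3451855321967808218400 = 1 (should be 1). ✓

(x_1, y_1) = (35, 3); (x_6, y_6) = (58752492049, 5037984630).


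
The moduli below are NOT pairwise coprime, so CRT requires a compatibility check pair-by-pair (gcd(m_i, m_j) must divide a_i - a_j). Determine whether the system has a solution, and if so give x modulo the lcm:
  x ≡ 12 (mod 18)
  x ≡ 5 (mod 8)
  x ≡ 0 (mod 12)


Moduli 18, 8, 12 are not pairwise coprime, so CRT works modulo lcm(m_i) when all pairwise compatibility conditions hold.
Pairwise compatibility: gcd(m_i, m_j) must divide a_i - a_j for every pair.
Merge one congruence at a time:
  Start: x ≡ 12 (mod 18).
  Combine with x ≡ 5 (mod 8): gcd(18, 8) = 2, and 5 - 12 = -7 is NOT divisible by 2.
    ⇒ system is inconsistent (no integer solution).

No solution (the system is inconsistent).


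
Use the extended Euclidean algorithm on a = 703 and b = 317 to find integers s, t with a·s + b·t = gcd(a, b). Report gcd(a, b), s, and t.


Euclidean algorithm on (703, 317) — divide until remainder is 0:
  703 = 2 · 317 + 69
  317 = 4 · 69 + 41
  69 = 1 · 41 + 28
  41 = 1 · 28 + 13
  28 = 2 · 13 + 2
  13 = 6 · 2 + 1
  2 = 2 · 1 + 0
gcd(703, 317) = 1.
Track Bezout coefficients alongside the remainders: start with r₀ = 703 = a·1 + b·0 (s = 1, t = 0) and r₁ = 317 = a·0 + b·1 (s = 0, t = 1); each new remainder r_{k+1} = r_{k-1} − q_k·r_k inherits s_{k+1} = s_{k-1} − q_k·s_k, t_{k+1} = t_{k-1} − q_k·t_k, so r_k = a·s_k + b·t_k at every step:
  q = 2: r = 69, s = 1 − 2·0 = 1, t = 0 − 2·1 = -2  (check: 703·1 + 317·(-2) = 69)
  q = 4: r = 41, s = 0 − 4·1 = -4, t = 1 − 4·(-2) = 9  (check: 703·(-4) + 317·9 = 41)
  q = 1: r = 28, s = 1 − 1·(-4) = 5, t = -2 − 1·9 = -11  (check: 703·5 + 317·(-11) = 28)
  q = 1: r = 13, s = -4 − 1·5 = -9, t = 9 − 1·(-11) = 20  (check: 703·(-9) + 317·20 = 13)
  q = 2: r = 2, s = 5 − 2·(-9) = 23, t = -11 − 2·20 = -51  (check: 703·23 + 317·(-51) = 2)
  q = 6: r = 1, s = -9 − 6·23 = -147, t = 20 − 6·(-51) = 326  (check: 703·(-147) + 317·326 = 1)
The row with r = 1 (the gcd) gives the Bezout coefficients s = -147, t = 326.
Result: 703 · (-147) + 317 · (326) = 1.

gcd(703, 317) = 1; s = -147, t = 326 (check: 703·(-147) + 317·326 = 1).


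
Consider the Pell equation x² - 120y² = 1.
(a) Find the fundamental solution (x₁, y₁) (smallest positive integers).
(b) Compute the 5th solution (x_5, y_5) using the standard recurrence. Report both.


Step 1: Find the fundamental solution (x₁, y₁) of x² - 120y² = 1.
  Expand √120 as a continued fraction. a₀ = ⌊√120⌋ = 10; iterate m_{k+1} = d_k·a_k − m_k, d_{k+1} = (120 − m_{k+1}²)/d_k, a_{k+1} = ⌊(a₀ + m_{k+1})/d_{k+1}⌋ (starting m₀ = 0, d₀ = 1), with convergents p_k = a_k·p_{k-1} + p_{k-2}, q_k = a_k·q_{k-1} + q_{k-2} (p₋₁ = 1, q₋₁ = 0):
  k = 0: a₀ = 10; p₀/q₀ = 10/1; p₀² − 120·q₀² = 100 − 120 = -20.
  k = 1: m = 10, d = 20, a = ⌊(10 + 10)/20⌋ = 1; p/q = (1·10 + 1)/(1·1 + 0) = 11/1; p² − 120·q² = 121 − 120 = 1.
  The first convergent with p² − 120·q² = 1 gives the fundamental solution (x₁, y₁) = (11, 1).
Step 2: Apply the recurrence (x_{n+1}, y_{n+1}) = (x₁x_n + 120y₁y_n, x₁y_n + y₁x_n) repeatedly.
  From (x_1, y_1) = (11, 1): x_2 = 11·11 + 120·1·1 = 241; y_2 = 11·1 + 1·11 = 22.
  From (x_2, y_2) = (241, 22): x_3 = 11·241 + 120·1·22 = 5291; y_3 = 11·22 + 1·241 = 483.
  From (x_3, y_3) = (5291, 483): x_4 = 11·5291 + 120·1·483 = 116161; y_4 = 11·483 + 1·5291 = 10604.
  From (x_4, y_4) = (116161, 10604): x_5 = 11·116161 + 120·1·10604 = 2550251; y_5 = 11·10604 + 1·116161 = 232805.
Step 3: Verify x_5² - 120·y_5² = 6503780163001 - 6503780163000 = 1 (should be 1). ✓

(x_1, y_1) = (11, 1); (x_5, y_5) = (2550251, 232805).


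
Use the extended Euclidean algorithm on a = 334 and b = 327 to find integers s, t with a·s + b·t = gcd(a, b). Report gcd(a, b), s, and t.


Euclidean algorithm on (334, 327) — divide until remainder is 0:
  334 = 1 · 327 + 7
  327 = 46 · 7 + 5
  7 = 1 · 5 + 2
  5 = 2 · 2 + 1
  2 = 2 · 1 + 0
gcd(334, 327) = 1.
Track Bezout coefficients alongside the remainders: start with r₀ = 334 = a·1 + b·0 (s = 1, t = 0) and r₁ = 327 = a·0 + b·1 (s = 0, t = 1); each new remainder r_{k+1} = r_{k-1} − q_k·r_k inherits s_{k+1} = s_{k-1} − q_k·s_k, t_{k+1} = t_{k-1} − q_k·t_k, so r_k = a·s_k + b·t_k at every step:
  q = 1: r = 7, s = 1 − 1·0 = 1, t = 0 − 1·1 = -1  (check: 334·1 + 327·(-1) = 7)
  q = 46: r = 5, s = 0 − 46·1 = -46, t = 1 − 46·(-1) = 47  (check: 334·(-46) + 327·47 = 5)
  q = 1: r = 2, s = 1 − 1·(-46) = 47, t = -1 − 1·47 = -48  (check: 334·47 + 327·(-48) = 2)
  q = 2: r = 1, s = -46 − 2·47 = -140, t = 47 − 2·(-48) = 143  (check: 334·(-140) + 327·143 = 1)
The row with r = 1 (the gcd) gives the Bezout coefficients s = -140, t = 143.
Result: 334 · (-140) + 327 · (143) = 1.

gcd(334, 327) = 1; s = -140, t = 143 (check: 334·(-140) + 327·143 = 1).


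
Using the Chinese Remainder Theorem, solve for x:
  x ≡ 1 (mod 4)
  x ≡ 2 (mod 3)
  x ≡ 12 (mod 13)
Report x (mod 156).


Moduli 4, 3, 13 are pairwise coprime; by CRT there is a unique solution modulo M = 4 · 3 · 13 = 156.
Solve pairwise, accumulating the modulus:
  Start with x ≡ 1 (mod 4).
  Combine with x ≡ 2 (mod 3): since gcd(4, 3) = 1, we get a unique residue mod 12.
    Write x = 1 + 4·t and substitute into x ≡ 2 (mod 3): 4·t ≡ 2 − 1 = 1 (mod 3).
    Reduce coefficients mod 3: 1·t ≡ 1 (mod 3).
    So t ≡ 1 (mod 3).
    Then x = 1 + 4·1 = 5, valid modulo lcm(4, 3) = 12: x ≡ 5 (mod 12).
  Combine with x ≡ 12 (mod 13): since gcd(12, 13) = 1, we get a unique residue mod 156.
    Write x = 5 + 12·t and substitute into x ≡ 12 (mod 13): 12·t ≡ 12 − 5 = 7 (mod 13).
    The inverse of 12 mod 13 is 12 (since 12·12 = 144 = 11·13 + 1), so t ≡ 12·7 = 84 ≡ 6 (mod 13).
    Then x = 5 + 12·6 = 77, valid modulo lcm(12, 13) = 156: x ≡ 77 (mod 156).
Verify: 77 mod 4 = 1 ✓, 77 mod 3 = 2 ✓, 77 mod 13 = 12 ✓.

x ≡ 77 (mod 156).


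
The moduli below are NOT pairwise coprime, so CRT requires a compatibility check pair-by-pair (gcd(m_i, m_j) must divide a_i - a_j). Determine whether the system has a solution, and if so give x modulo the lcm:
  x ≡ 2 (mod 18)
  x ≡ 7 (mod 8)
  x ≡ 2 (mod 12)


Moduli 18, 8, 12 are not pairwise coprime, so CRT works modulo lcm(m_i) when all pairwise compatibility conditions hold.
Pairwise compatibility: gcd(m_i, m_j) must divide a_i - a_j for every pair.
Merge one congruence at a time:
  Start: x ≡ 2 (mod 18).
  Combine with x ≡ 7 (mod 8): gcd(18, 8) = 2, and 7 - 2 = 5 is NOT divisible by 2.
    ⇒ system is inconsistent (no integer solution).

No solution (the system is inconsistent).


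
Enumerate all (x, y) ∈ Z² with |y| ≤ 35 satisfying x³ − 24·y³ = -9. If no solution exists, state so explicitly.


The equation is x³ - 24y³ = -9. For fixed y, x³ = 24·y³ − 9, so a solution requires the RHS to be a perfect cube.
Strategy: iterate y from -35 to 35, compute RHS = 24·y³ − 9, and check whether it is a (positive or negative) perfect cube.
Check small values of y:
  y = 0: RHS = -9 is not a perfect cube.
  y = 1: RHS = 15 is not a perfect cube.
  y = -1: RHS = -33 is not a perfect cube.
  y = 2: RHS = 183 is not a perfect cube.
  y = -2: RHS = -201 is not a perfect cube.
  y = 3: RHS = 639 is not a perfect cube.
  y = -3: RHS = -657 is not a perfect cube.
Continuing the search up to |y| = 35 finds no solutions either.
No (x, y) in the scanned range satisfies the equation.

No integer solutions with |y| ≤ 35.


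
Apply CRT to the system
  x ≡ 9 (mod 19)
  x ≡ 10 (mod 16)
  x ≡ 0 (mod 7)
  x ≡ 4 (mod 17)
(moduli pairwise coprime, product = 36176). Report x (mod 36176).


Product of moduli M = 19 · 16 · 7 · 17 = 36176.
Merge one congruence at a time:
  Start: x ≡ 9 (mod 19).
  Combine with x ≡ 10 (mod 16); new modulus lcm = 304.
    Write x = 9 + 19·t and substitute into x ≡ 10 (mod 16): 19·t ≡ 10 − 9 = 1 (mod 16).
    Reduce coefficients mod 16: 3·t ≡ 1 (mod 16).
    The inverse of 3 mod 16 is 11 (since 3·11 = 33 = 2·16 + 1), so t ≡ 11·1 = 11 ≡ 11 (mod 16).
    Then x = 9 + 19·11 = 218, valid modulo lcm(19, 16) = 304: x ≡ 218 (mod 304).
  Combine with x ≡ 0 (mod 7); new modulus lcm = 2128.
    Write x = 218 + 304·t and substitute into x ≡ 0 (mod 7): 304·t ≡ 0 − 218 = -218 (mod 7).
    Reduce coefficients mod 7: 3·t ≡ 6 (mod 7).
    The inverse of 3 mod 7 is 5 (since 3·5 = 15 = 2·7 + 1), so t ≡ 5·6 = 30 ≡ 2 (mod 7).
    Then x = 218 + 304·2 = 826, valid modulo lcm(304, 7) = 2128: x ≡ 826 (mod 2128).
  Combine with x ≡ 4 (mod 17); new modulus lcm = 36176.
    Write x = 826 + 2128·t and substitute into x ≡ 4 (mod 17): 2128·t ≡ 4 − 826 = -822 (mod 17).
    Reduce coefficients mod 17: 3·t ≡ 11 (mod 17).
    The inverse of 3 mod 17 is 6 (since 3·6 = 18 = 1·17 + 1), so t ≡ 6·11 = 66 ≡ 15 (mod 17).
    Then x = 826 + 2128·15 = 32746, valid modulo lcm(2128, 17) = 36176: x ≡ 32746 (mod 36176).
Verify against each original: 32746 mod 19 = 9, 32746 mod 16 = 10, 32746 mod 7 = 0, 32746 mod 17 = 4.

x ≡ 32746 (mod 36176).


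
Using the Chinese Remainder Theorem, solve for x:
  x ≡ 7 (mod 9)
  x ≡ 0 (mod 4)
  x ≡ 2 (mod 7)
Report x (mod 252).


Moduli 9, 4, 7 are pairwise coprime; by CRT there is a unique solution modulo M = 9 · 4 · 7 = 252.
Solve pairwise, accumulating the modulus:
  Start with x ≡ 7 (mod 9).
  Combine with x ≡ 0 (mod 4): since gcd(9, 4) = 1, we get a unique residue mod 36.
    Write x = 7 + 9·t and substitute into x ≡ 0 (mod 4): 9·t ≡ 0 − 7 = -7 (mod 4).
    Reduce coefficients mod 4: 1·t ≡ 1 (mod 4).
    So t ≡ 1 (mod 4).
    Then x = 7 + 9·1 = 16, valid modulo lcm(9, 4) = 36: x ≡ 16 (mod 36).
  Combine with x ≡ 2 (mod 7): since gcd(36, 7) = 1, we get a unique residue mod 252.
    Write x = 16 + 36·t and substitute into x ≡ 2 (mod 7): 36·t ≡ 2 − 16 = -14 (mod 7).
    Reduce coefficients mod 7: 1·t ≡ 0 (mod 7).
    So t ≡ 0 (mod 7).
    Then x = 16 + 36·0 = 16, valid modulo lcm(36, 7) = 252: x ≡ 16 (mod 252).
Verify: 16 mod 9 = 7 ✓, 16 mod 4 = 0 ✓, 16 mod 7 = 2 ✓.

x ≡ 16 (mod 252).


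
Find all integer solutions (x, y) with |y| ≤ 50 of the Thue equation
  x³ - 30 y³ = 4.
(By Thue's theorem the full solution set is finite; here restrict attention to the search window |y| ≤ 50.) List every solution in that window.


The equation is x³ - 30y³ = 4. For fixed y, x³ = 30·y³ + 4, so a solution requires the RHS to be a perfect cube.
Strategy: iterate y from -50 to 50, compute RHS = 30·y³ + 4, and check whether it is a (positive or negative) perfect cube.
Check small values of y:
  y = 0: RHS = 4 is not a perfect cube.
  y = 1: RHS = 34 is not a perfect cube.
  y = -1: RHS = -26 is not a perfect cube.
  y = 2: RHS = 244 is not a perfect cube.
  y = -2: RHS = -236 is not a perfect cube.
  y = 3: RHS = 814 is not a perfect cube.
  y = -3: RHS = -806 is not a perfect cube.
Continuing the search up to |y| = 50 finds no solutions either.
No (x, y) in the scanned range satisfies the equation.

No integer solutions with |y| ≤ 50.


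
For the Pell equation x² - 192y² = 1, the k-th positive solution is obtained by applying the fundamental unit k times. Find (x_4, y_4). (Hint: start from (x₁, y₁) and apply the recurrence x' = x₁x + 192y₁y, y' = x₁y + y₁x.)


Step 1: Find the fundamental solution (x₁, y₁) of x² - 192y² = 1.
  Expand √192 as a continued fraction. a₀ = ⌊√192⌋ = 13; iterate m_{k+1} = d_k·a_k − m_k, d_{k+1} = (192 − m_{k+1}²)/d_k, a_{k+1} = ⌊(a₀ + m_{k+1})/d_{k+1}⌋ (starting m₀ = 0, d₀ = 1), with convergents p_k = a_k·p_{k-1} + p_{k-2}, q_k = a_k·q_{k-1} + q_{k-2} (p₋₁ = 1, q₋₁ = 0):
  k = 0: a₀ = 13; p₀/q₀ = 13/1; p₀² − 192·q₀² = 169 − 192 = -23.
  k = 1: m = 13, d = 23, a = ⌊(13 + 13)/23⌋ = 1; p/q = (1·13 + 1)/(1·1 + 0) = 14/1; p² − 192·q² = 196 − 192 = 4.
  k = 2: m = 10, d = 4, a = ⌊(13 + 10)/4⌋ = 5; p/q = (5·14 + 13)/(5·1 + 1) = 83/6; p² − 192·q² = 6889 − 6912 = -23.
  k = 3: m = 10, d = 23, a = ⌊(13 + 10)/23⌋ = 1; p/q = (1·83 + 14)/(1·6 + 1) = 97/7; p² − 192·q² = 9409 − 9408 = 1.
  The first convergent with p² − 192·q² = 1 gives the fundamental solution (x₁, y₁) = (97, 7).
Step 2: Apply the recurrence (x_{n+1}, y_{n+1}) = (x₁x_n + 192y₁y_n, x₁y_n + y₁x_n) repeatedly.
  From (x_1, y_1) = (97, 7): x_2 = 97·97 + 192·7·7 = 18817; y_2 = 97·7 + 7·97 = 1358.
  From (x_2, y_2) = (18817, 1358): x_3 = 97·18817 + 192·7·1358 = 3650401; y_3 = 97·1358 + 7·18817 = 263445.
  From (x_3, y_3) = (3650401, 263445): x_4 = 97·3650401 + 192·7·263445 = 708158977; y_4 = 97·263445 + 7·3650401 = 51106972.
Step 3: Verify x_4² - 192·y_4² = 501489136705686529 - 501489136705686528 = 1 (should be 1). ✓

(x_1, y_1) = (97, 7); (x_4, y_4) = (708158977, 51106972).


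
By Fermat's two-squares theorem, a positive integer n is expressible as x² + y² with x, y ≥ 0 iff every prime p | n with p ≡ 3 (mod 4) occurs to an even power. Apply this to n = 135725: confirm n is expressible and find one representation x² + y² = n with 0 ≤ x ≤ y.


Step 1: Factor n = 135725 = 5^2 · 61 · 89.
Step 2: Check the mod-4 condition on each prime factor: 5 ≡ 1 (mod 4), exponent 2; 61 ≡ 1 (mod 4), exponent 1; 89 ≡ 1 (mod 4), exponent 1.
All primes ≡ 3 (mod 4) appear to even exponent (or don't appear), so by the two-squares theorem n IS expressible as a sum of two squares.
Step 3: Build a representation. Group n = k² · m with k = 5 and m = 61 · 89 = 5429 (a product of primes ≡ 1 (mod 4)); a representation of m scales to one of n via (k·x)² + (k·y)² = k²(x² + y²). Each prime p ≡ 1 (mod 4) is itself a sum of two squares; find a² by testing p − a² for a perfect square:
  61: 61 − 1² = 60, 61 − 2² = 57, 61 − 3² = 52, 61 − 4² = 45, 61 − 5² = 36 = 6² ⇒ 61 = 5² + 6².
  89: 89 − 1² = 88, 89 − 2² = 85, 89 − 3² = 80, 89 − 4² = 73, 89 − 5² = 64 = 8² ⇒ 89 = 5² + 8².
  Combine using the Brahmagupta–Fibonacci identity (a² + b²)(c² + d²) = (ac − bd)² + (ad + bc)² = (ac + bd)² + (ad − bc)²:
  61 · 89 = 5429: from (5² + 6²)(5² + 8²), take (5·5 − 6·8, 5·8 + 6·5) = (25 − 48, 40 + 30) = (-23, 70); dropping signs (only squares matter) gives (23, 70); check 23² + 70² = 529 + 4900 = 5429 ✓.
  Scale by k = 5: (5·23, 5·70) = (115, 350).
Step 4: Order so x ≤ y and verify: 115² + 350² = 13225 + 122500 = 135725 = n. ✓

n = 135725 = 115² + 350² (one valid representation with x ≤ y).


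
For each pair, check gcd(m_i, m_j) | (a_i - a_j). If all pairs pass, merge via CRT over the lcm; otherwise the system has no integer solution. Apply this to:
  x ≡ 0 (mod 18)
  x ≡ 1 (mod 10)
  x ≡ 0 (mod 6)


Moduli 18, 10, 6 are not pairwise coprime, so CRT works modulo lcm(m_i) when all pairwise compatibility conditions hold.
Pairwise compatibility: gcd(m_i, m_j) must divide a_i - a_j for every pair.
Merge one congruence at a time:
  Start: x ≡ 0 (mod 18).
  Combine with x ≡ 1 (mod 10): gcd(18, 10) = 2, and 1 - 0 = 1 is NOT divisible by 2.
    ⇒ system is inconsistent (no integer solution).

No solution (the system is inconsistent).


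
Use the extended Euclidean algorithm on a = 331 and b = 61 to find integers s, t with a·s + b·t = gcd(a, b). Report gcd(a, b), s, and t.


Euclidean algorithm on (331, 61) — divide until remainder is 0:
  331 = 5 · 61 + 26
  61 = 2 · 26 + 9
  26 = 2 · 9 + 8
  9 = 1 · 8 + 1
  8 = 8 · 1 + 0
gcd(331, 61) = 1.
Track Bezout coefficients alongside the remainders: start with r₀ = 331 = a·1 + b·0 (s = 1, t = 0) and r₁ = 61 = a·0 + b·1 (s = 0, t = 1); each new remainder r_{k+1} = r_{k-1} − q_k·r_k inherits s_{k+1} = s_{k-1} − q_k·s_k, t_{k+1} = t_{k-1} − q_k·t_k, so r_k = a·s_k + b·t_k at every step:
  q = 5: r = 26, s = 1 − 5·0 = 1, t = 0 − 5·1 = -5  (check: 331·1 + 61·(-5) = 26)
  q = 2: r = 9, s = 0 − 2·1 = -2, t = 1 − 2·(-5) = 11  (check: 331·(-2) + 61·11 = 9)
  q = 2: r = 8, s = 1 − 2·(-2) = 5, t = -5 − 2·11 = -27  (check: 331·5 + 61·(-27) = 8)
  q = 1: r = 1, s = -2 − 1·5 = -7, t = 11 − 1·(-27) = 38  (check: 331·(-7) + 61·38 = 1)
The row with r = 1 (the gcd) gives the Bezout coefficients s = -7, t = 38.
Result: 331 · (-7) + 61 · (38) = 1.

gcd(331, 61) = 1; s = -7, t = 38 (check: 331·(-7) + 61·38 = 1).


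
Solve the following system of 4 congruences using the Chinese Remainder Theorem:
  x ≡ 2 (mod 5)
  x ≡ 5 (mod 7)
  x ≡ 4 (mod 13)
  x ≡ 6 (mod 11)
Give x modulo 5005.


Product of moduli M = 5 · 7 · 13 · 11 = 5005.
Merge one congruence at a time:
  Start: x ≡ 2 (mod 5).
  Combine with x ≡ 5 (mod 7); new modulus lcm = 35.
    Write x = 2 + 5·t and substitute into x ≡ 5 (mod 7): 5·t ≡ 5 − 2 = 3 (mod 7).
    The inverse of 5 mod 7 is 3 (since 5·3 = 15 = 2·7 + 1), so t ≡ 3·3 = 9 ≡ 2 (mod 7).
    Then x = 2 + 5·2 = 12, valid modulo lcm(5, 7) = 35: x ≡ 12 (mod 35).
  Combine with x ≡ 4 (mod 13); new modulus lcm = 455.
    Write x = 12 + 35·t and substitute into x ≡ 4 (mod 13): 35·t ≡ 4 − 12 = -8 (mod 13).
    Reduce coefficients mod 13: 9·t ≡ 5 (mod 13).
    The inverse of 9 mod 13 is 3 (since 9·3 = 27 = 2·13 + 1), so t ≡ 3·5 = 15 ≡ 2 (mod 13).
    Then x = 12 + 35·2 = 82, valid modulo lcm(35, 13) = 455: x ≡ 82 (mod 455).
  Combine with x ≡ 6 (mod 11); new modulus lcm = 5005.
    Write x = 82 + 455·t and substitute into x ≡ 6 (mod 11): 455·t ≡ 6 − 82 = -76 (mod 11).
    Reduce coefficients mod 11: 4·t ≡ 1 (mod 11).
    The inverse of 4 mod 11 is 3 (since 4·3 = 12 = 1·11 + 1), so t ≡ 3·1 = 3 ≡ 3 (mod 11).
    Then x = 82 + 455·3 = 1447, valid modulo lcm(455, 11) = 5005: x ≡ 1447 (mod 5005).
Verify against each original: 1447 mod 5 = 2, 1447 mod 7 = 5, 1447 mod 13 = 4, 1447 mod 11 = 6.

x ≡ 1447 (mod 5005).


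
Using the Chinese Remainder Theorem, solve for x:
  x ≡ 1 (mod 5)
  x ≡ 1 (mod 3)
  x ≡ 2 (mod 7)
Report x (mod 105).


Moduli 5, 3, 7 are pairwise coprime; by CRT there is a unique solution modulo M = 5 · 3 · 7 = 105.
Solve pairwise, accumulating the modulus:
  Start with x ≡ 1 (mod 5).
  Combine with x ≡ 1 (mod 3): since gcd(5, 3) = 1, we get a unique residue mod 15.
    Write x = 1 + 5·t and substitute into x ≡ 1 (mod 3): 5·t ≡ 1 − 1 = 0 (mod 3).
    Reduce coefficients mod 3: 2·t ≡ 0 (mod 3).
    The inverse of 2 mod 3 is 2 (since 2·2 = 4 = 1·3 + 1), so t ≡ 2·0 = 0 ≡ 0 (mod 3).
    Then x = 1 + 5·0 = 1, valid modulo lcm(5, 3) = 15: x ≡ 1 (mod 15).
  Combine with x ≡ 2 (mod 7): since gcd(15, 7) = 1, we get a unique residue mod 105.
    Write x = 1 + 15·t and substitute into x ≡ 2 (mod 7): 15·t ≡ 2 − 1 = 1 (mod 7).
    Reduce coefficients mod 7: 1·t ≡ 1 (mod 7).
    So t ≡ 1 (mod 7).
    Then x = 1 + 15·1 = 16, valid modulo lcm(15, 7) = 105: x ≡ 16 (mod 105).
Verify: 16 mod 5 = 1 ✓, 16 mod 3 = 1 ✓, 16 mod 7 = 2 ✓.

x ≡ 16 (mod 105).


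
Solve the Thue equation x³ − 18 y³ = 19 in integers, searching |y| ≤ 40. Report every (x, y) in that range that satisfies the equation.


The equation is x³ - 18y³ = 19. For fixed y, x³ = 18·y³ + 19, so a solution requires the RHS to be a perfect cube.
Strategy: iterate y from -40 to 40, compute RHS = 18·y³ + 19, and check whether it is a (positive or negative) perfect cube.
Check small values of y:
  y = 0: RHS = 19 is not a perfect cube.
  y = 1: RHS = 37 is not a perfect cube.
  y = -1: RHS = 1 = (1)³ ⇒ x = 1 works.
  y = 2: RHS = 163 is not a perfect cube.
  y = -2: RHS = -125 = (-5)³ ⇒ x = -5 works.
  y = 3: RHS = 505 is not a perfect cube.
  y = -3: RHS = -467 is not a perfect cube.
Continuing the search up to |y| = 40 finds no further solutions beyond those listed.
Collected solutions: (1, -1), (-5, -2).

Solutions (with |y| ≤ 40): (1, -1), (-5, -2).


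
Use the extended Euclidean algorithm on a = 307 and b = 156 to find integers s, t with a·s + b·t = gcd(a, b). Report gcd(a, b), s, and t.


Euclidean algorithm on (307, 156) — divide until remainder is 0:
  307 = 1 · 156 + 151
  156 = 1 · 151 + 5
  151 = 30 · 5 + 1
  5 = 5 · 1 + 0
gcd(307, 156) = 1.
Track Bezout coefficients alongside the remainders: start with r₀ = 307 = a·1 + b·0 (s = 1, t = 0) and r₁ = 156 = a·0 + b·1 (s = 0, t = 1); each new remainder r_{k+1} = r_{k-1} − q_k·r_k inherits s_{k+1} = s_{k-1} − q_k·s_k, t_{k+1} = t_{k-1} − q_k·t_k, so r_k = a·s_k + b·t_k at every step:
  q = 1: r = 151, s = 1 − 1·0 = 1, t = 0 − 1·1 = -1  (check: 307·1 + 156·(-1) = 151)
  q = 1: r = 5, s = 0 − 1·1 = -1, t = 1 − 1·(-1) = 2  (check: 307·(-1) + 156·2 = 5)
  q = 30: r = 1, s = 1 − 30·(-1) = 31, t = -1 − 30·2 = -61  (check: 307·31 + 156·(-61) = 1)
The row with r = 1 (the gcd) gives the Bezout coefficients s = 31, t = -61.
Result: 307 · (31) + 156 · (-61) = 1.

gcd(307, 156) = 1; s = 31, t = -61 (check: 307·31 + 156·(-61) = 1).


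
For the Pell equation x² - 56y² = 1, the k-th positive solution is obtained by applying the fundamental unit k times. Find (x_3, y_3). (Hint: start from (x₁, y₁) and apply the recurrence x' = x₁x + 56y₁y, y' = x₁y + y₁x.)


Step 1: Find the fundamental solution (x₁, y₁) of x² - 56y² = 1.
  Expand √56 as a continued fraction. a₀ = ⌊√56⌋ = 7; iterate m_{k+1} = d_k·a_k − m_k, d_{k+1} = (56 − m_{k+1}²)/d_k, a_{k+1} = ⌊(a₀ + m_{k+1})/d_{k+1}⌋ (starting m₀ = 0, d₀ = 1), with convergents p_k = a_k·p_{k-1} + p_{k-2}, q_k = a_k·q_{k-1} + q_{k-2} (p₋₁ = 1, q₋₁ = 0):
  k = 0: a₀ = 7; p₀/q₀ = 7/1; p₀² − 56·q₀² = 49 − 56 = -7.
  k = 1: m = 7, d = 7, a = ⌊(7 + 7)/7⌋ = 2; p/q = (2·7 + 1)/(2·1 + 0) = 15/2; p² − 56·q² = 225 − 224 = 1.
  The first convergent with p² − 56·q² = 1 gives the fundamental solution (x₁, y₁) = (15, 2).
Step 2: Apply the recurrence (x_{n+1}, y_{n+1}) = (x₁x_n + 56y₁y_n, x₁y_n + y₁x_n) repeatedly.
  From (x_1, y_1) = (15, 2): x_2 = 15·15 + 56·2·2 = 449; y_2 = 15·2 + 2·15 = 60.
  From (x_2, y_2) = (449, 60): x_3 = 15·449 + 56·2·60 = 13455; y_3 = 15·60 + 2·449 = 1798.
Step 3: Verify x_3² - 56·y_3² = 181037025 - 181037024 = 1 (should be 1). ✓

(x_1, y_1) = (15, 2); (x_3, y_3) = (13455, 1798).


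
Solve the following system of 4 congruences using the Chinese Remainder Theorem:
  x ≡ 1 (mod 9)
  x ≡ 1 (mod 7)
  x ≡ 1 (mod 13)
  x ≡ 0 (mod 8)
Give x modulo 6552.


Product of moduli M = 9 · 7 · 13 · 8 = 6552.
Merge one congruence at a time:
  Start: x ≡ 1 (mod 9).
  Combine with x ≡ 1 (mod 7); new modulus lcm = 63.
    Write x = 1 + 9·t and substitute into x ≡ 1 (mod 7): 9·t ≡ 1 − 1 = 0 (mod 7).
    Reduce coefficients mod 7: 2·t ≡ 0 (mod 7).
    The inverse of 2 mod 7 is 4 (since 2·4 = 8 = 1·7 + 1), so t ≡ 4·0 = 0 ≡ 0 (mod 7).
    Then x = 1 + 9·0 = 1, valid modulo lcm(9, 7) = 63: x ≡ 1 (mod 63).
  Combine with x ≡ 1 (mod 13); new modulus lcm = 819.
    Write x = 1 + 63·t and substitute into x ≡ 1 (mod 13): 63·t ≡ 1 − 1 = 0 (mod 13).
    Reduce coefficients mod 13: 11·t ≡ 0 (mod 13).
    The inverse of 11 mod 13 is 6 (since 11·6 = 66 = 5·13 + 1), so t ≡ 6·0 = 0 ≡ 0 (mod 13).
    Then x = 1 + 63·0 = 1, valid modulo lcm(63, 13) = 819: x ≡ 1 (mod 819).
  Combine with x ≡ 0 (mod 8); new modulus lcm = 6552.
    Write x = 1 + 819·t and substitute into x ≡ 0 (mod 8): 819·t ≡ 0 − 1 = -1 (mod 8).
    Reduce coefficients mod 8: 3·t ≡ 7 (mod 8).
    The inverse of 3 mod 8 is 3 (since 3·3 = 9 = 1·8 + 1), so t ≡ 3·7 = 21 ≡ 5 (mod 8).
    Then x = 1 + 819·5 = 4096, valid modulo lcm(819, 8) = 6552: x ≡ 4096 (mod 6552).
Verify against each original: 4096 mod 9 = 1, 4096 mod 7 = 1, 4096 mod 13 = 1, 4096 mod 8 = 0.

x ≡ 4096 (mod 6552).


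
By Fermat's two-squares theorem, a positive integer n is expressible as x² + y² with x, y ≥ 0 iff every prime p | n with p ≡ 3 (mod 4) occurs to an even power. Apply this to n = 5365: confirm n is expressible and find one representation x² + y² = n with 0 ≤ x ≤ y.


Step 1: Factor n = 5365 = 5 · 29 · 37.
Step 2: Check the mod-4 condition on each prime factor: 5 ≡ 1 (mod 4), exponent 1; 29 ≡ 1 (mod 4), exponent 1; 37 ≡ 1 (mod 4), exponent 1.
All primes ≡ 3 (mod 4) appear to even exponent (or don't appear), so by the two-squares theorem n IS expressible as a sum of two squares.
Step 3: Build a representation. Here n = 5 · 29 · 37 is a product of primes ≡ 1 (mod 4). Each prime p ≡ 1 (mod 4) is itself a sum of two squares; find a² by testing p − a² for a perfect square:
  5: 5 − 1² = 4 = 2² ⇒ 5 = 1² + 2².
  29: 29 − 1² = 28, 29 − 2² = 25 = 5² ⇒ 29 = 2² + 5².
  37: 37 − 1² = 36 = 6² ⇒ 37 = 1² + 6².
  Combine using the Brahmagupta–Fibonacci identity (a² + b²)(c² + d²) = (ac − bd)² + (ad + bc)² = (ac + bd)² + (ad − bc)²:
  5 · 29 = 145: from (1² + 2²)(2² + 5²), take (1·2 − 2·5, 1·5 + 2·2) = (2 − 10, 5 + 4) = (-8, 9); dropping signs (only squares matter) gives (8, 9); check 8² + 9² = 64 + 81 = 145 ✓.
  145 · 37 = 5365: from (8² + 9²)(1² + 6²), take (8·1 − 9·6, 8·6 + 9·1) = (8 − 54, 48 + 9) = (-46, 57); dropping signs (only squares matter) gives (46, 57); check 46² + 57² = 2116 + 3249 = 5365 ✓.
Step 4: Order so x ≤ y and verify: 46² + 57² = 2116 + 3249 = 5365 = n. ✓

n = 5365 = 46² + 57² (one valid representation with x ≤ y).


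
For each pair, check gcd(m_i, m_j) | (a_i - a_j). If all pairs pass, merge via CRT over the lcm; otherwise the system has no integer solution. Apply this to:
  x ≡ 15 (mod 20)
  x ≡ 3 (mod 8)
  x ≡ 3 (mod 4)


Moduli 20, 8, 4 are not pairwise coprime, so CRT works modulo lcm(m_i) when all pairwise compatibility conditions hold.
Pairwise compatibility: gcd(m_i, m_j) must divide a_i - a_j for every pair.
Merge one congruence at a time:
  Start: x ≡ 15 (mod 20).
  Combine with x ≡ 3 (mod 8): gcd(20, 8) = 4; 3 - 15 = -12, which IS divisible by 4, so compatible.
    Write x = 15 + 20·t and substitute into x ≡ 3 (mod 8): 20·t ≡ 3 − 15 = -12 (mod 8).
    Divide the congruence (and modulus) by g = 4: 5·t ≡ -3 (mod 2).
    Reduce coefficients mod 2: 1·t ≡ 1 (mod 2).
    So t ≡ 1 (mod 2).
    Then x = 15 + 20·1 = 35, valid modulo lcm(20, 8) = 40: x ≡ 35 (mod 40).
  Combine with x ≡ 3 (mod 4): gcd(40, 4) = 4; 3 - 35 = -32, which IS divisible by 4, so compatible.
    Write x = 35 + 40·t and substitute into x ≡ 3 (mod 4): 40·t ≡ 3 − 35 = -32 (mod 4).
    Divide the congruence (and modulus) by g = 4: 10·t ≡ -8 (mod 1).
    Modulo 1 every t works; take t = 0.
    Then x = 35 + 40·0 = 35, valid modulo lcm(40, 4) = 40: x ≡ 35 (mod 40).
Verify: 35 mod 20 = 15, 35 mod 8 = 3, 35 mod 4 = 3.

x ≡ 35 (mod 40).


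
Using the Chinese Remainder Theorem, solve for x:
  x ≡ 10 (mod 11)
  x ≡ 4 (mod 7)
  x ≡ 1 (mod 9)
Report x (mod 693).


Moduli 11, 7, 9 are pairwise coprime; by CRT there is a unique solution modulo M = 11 · 7 · 9 = 693.
Solve pairwise, accumulating the modulus:
  Start with x ≡ 10 (mod 11).
  Combine with x ≡ 4 (mod 7): since gcd(11, 7) = 1, we get a unique residue mod 77.
    Write x = 10 + 11·t and substitute into x ≡ 4 (mod 7): 11·t ≡ 4 − 10 = -6 (mod 7).
    Reduce coefficients mod 7: 4·t ≡ 1 (mod 7).
    The inverse of 4 mod 7 is 2 (since 4·2 = 8 = 1·7 + 1), so t ≡ 2·1 = 2 ≡ 2 (mod 7).
    Then x = 10 + 11·2 = 32, valid modulo lcm(11, 7) = 77: x ≡ 32 (mod 77).
  Combine with x ≡ 1 (mod 9): since gcd(77, 9) = 1, we get a unique residue mod 693.
    Write x = 32 + 77·t and substitute into x ≡ 1 (mod 9): 77·t ≡ 1 − 32 = -31 (mod 9).
    Reduce coefficients mod 9: 5·t ≡ 5 (mod 9).
    The inverse of 5 mod 9 is 2 (since 5·2 = 10 = 1·9 + 1), so t ≡ 2·5 = 10 ≡ 1 (mod 9).
    Then x = 32 + 77·1 = 109, valid modulo lcm(77, 9) = 693: x ≡ 109 (mod 693).
Verify: 109 mod 11 = 10 ✓, 109 mod 7 = 4 ✓, 109 mod 9 = 1 ✓.

x ≡ 109 (mod 693).


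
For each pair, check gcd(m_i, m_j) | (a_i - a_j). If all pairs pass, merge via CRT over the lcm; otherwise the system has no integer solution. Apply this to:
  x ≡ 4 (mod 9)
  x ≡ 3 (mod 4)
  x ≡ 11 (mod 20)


Moduli 9, 4, 20 are not pairwise coprime, so CRT works modulo lcm(m_i) when all pairwise compatibility conditions hold.
Pairwise compatibility: gcd(m_i, m_j) must divide a_i - a_j for every pair.
Merge one congruence at a time:
  Start: x ≡ 4 (mod 9).
  Combine with x ≡ 3 (mod 4): gcd(9, 4) = 1; 3 - 4 = -1, which IS divisible by 1, so compatible.
    Write x = 4 + 9·t and substitute into x ≡ 3 (mod 4): 9·t ≡ 3 − 4 = -1 (mod 4).
    Reduce coefficients mod 4: 1·t ≡ 3 (mod 4).
    So t ≡ 3 (mod 4).
    Then x = 4 + 9·3 = 31, valid modulo lcm(9, 4) = 36: x ≡ 31 (mod 36).
  Combine with x ≡ 11 (mod 20): gcd(36, 20) = 4; 11 - 31 = -20, which IS divisible by 4, so compatible.
    Write x = 31 + 36·t and substitute into x ≡ 11 (mod 20): 36·t ≡ 11 − 31 = -20 (mod 20).
    Divide the congruence (and modulus) by g = 4: 9·t ≡ -5 (mod 5).
    Reduce coefficients mod 5: 4·t ≡ 0 (mod 5).
    The inverse of 4 mod 5 is 4 (since 4·4 = 16 = 3·5 + 1), so t ≡ 4·0 = 0 ≡ 0 (mod 5).
    Then x = 31 + 36·0 = 31, valid modulo lcm(36, 20) = 180: x ≡ 31 (mod 180).
Verify: 31 mod 9 = 4, 31 mod 4 = 3, 31 mod 20 = 11.

x ≡ 31 (mod 180).


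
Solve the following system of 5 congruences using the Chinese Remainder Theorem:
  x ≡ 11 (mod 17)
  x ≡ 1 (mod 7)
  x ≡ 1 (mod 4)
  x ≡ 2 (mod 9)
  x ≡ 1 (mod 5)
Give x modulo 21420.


Product of moduli M = 17 · 7 · 4 · 9 · 5 = 21420.
Merge one congruence at a time:
  Start: x ≡ 11 (mod 17).
  Combine with x ≡ 1 (mod 7); new modulus lcm = 119.
    Write x = 11 + 17·t and substitute into x ≡ 1 (mod 7): 17·t ≡ 1 − 11 = -10 (mod 7).
    Reduce coefficients mod 7: 3·t ≡ 4 (mod 7).
    The inverse of 3 mod 7 is 5 (since 3·5 = 15 = 2·7 + 1), so t ≡ 5·4 = 20 ≡ 6 (mod 7).
    Then x = 11 + 17·6 = 113, valid modulo lcm(17, 7) = 119: x ≡ 113 (mod 119).
  Combine with x ≡ 1 (mod 4); new modulus lcm = 476.
    Write x = 113 + 119·t and substitute into x ≡ 1 (mod 4): 119·t ≡ 1 − 113 = -112 (mod 4).
    Reduce coefficients mod 4: 3·t ≡ 0 (mod 4).
    The inverse of 3 mod 4 is 3 (since 3·3 = 9 = 2·4 + 1), so t ≡ 3·0 = 0 ≡ 0 (mod 4).
    Then x = 113 + 119·0 = 113, valid modulo lcm(119, 4) = 476: x ≡ 113 (mod 476).
  Combine with x ≡ 2 (mod 9); new modulus lcm = 4284.
    Write x = 113 + 476·t and substitute into x ≡ 2 (mod 9): 476·t ≡ 2 − 113 = -111 (mod 9).
    Reduce coefficients mod 9: 8·t ≡ 6 (mod 9).
    The inverse of 8 mod 9 is 8 (since 8·8 = 64 = 7·9 + 1), so t ≡ 8·6 = 48 ≡ 3 (mod 9).
    Then x = 113 + 476·3 = 1541, valid modulo lcm(476, 9) = 4284: x ≡ 1541 (mod 4284).
  Combine with x ≡ 1 (mod 5); new modulus lcm = 21420.
    Write x = 1541 + 4284·t and substitute into x ≡ 1 (mod 5): 4284·t ≡ 1 − 1541 = -1540 (mod 5).
    Reduce coefficients mod 5: 4·t ≡ 0 (mod 5).
    The inverse of 4 mod 5 is 4 (since 4·4 = 16 = 3·5 + 1), so t ≡ 4·0 = 0 ≡ 0 (mod 5).
    Then x = 1541 + 4284·0 = 1541, valid modulo lcm(4284, 5) = 21420: x ≡ 1541 (mod 21420).
Verify against each original: 1541 mod 17 = 11, 1541 mod 7 = 1, 1541 mod 4 = 1, 1541 mod 9 = 2, 1541 mod 5 = 1.

x ≡ 1541 (mod 21420).


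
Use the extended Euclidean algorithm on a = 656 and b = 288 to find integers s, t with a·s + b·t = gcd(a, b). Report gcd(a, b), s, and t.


Euclidean algorithm on (656, 288) — divide until remainder is 0:
  656 = 2 · 288 + 80
  288 = 3 · 80 + 48
  80 = 1 · 48 + 32
  48 = 1 · 32 + 16
  32 = 2 · 16 + 0
gcd(656, 288) = 16.
Track Bezout coefficients alongside the remainders: start with r₀ = 656 = a·1 + b·0 (s = 1, t = 0) and r₁ = 288 = a·0 + b·1 (s = 0, t = 1); each new remainder r_{k+1} = r_{k-1} − q_k·r_k inherits s_{k+1} = s_{k-1} − q_k·s_k, t_{k+1} = t_{k-1} − q_k·t_k, so r_k = a·s_k + b·t_k at every step:
  q = 2: r = 80, s = 1 − 2·0 = 1, t = 0 − 2·1 = -2  (check: 656·1 + 288·(-2) = 80)
  q = 3: r = 48, s = 0 − 3·1 = -3, t = 1 − 3·(-2) = 7  (check: 656·(-3) + 288·7 = 48)
  q = 1: r = 32, s = 1 − 1·(-3) = 4, t = -2 − 1·7 = -9  (check: 656·4 + 288·(-9) = 32)
  q = 1: r = 16, s = -3 − 1·4 = -7, t = 7 − 1·(-9) = 16  (check: 656·(-7) + 288·16 = 16)
The row with r = 16 (the gcd) gives the Bezout coefficients s = -7, t = 16.
Result: 656 · (-7) + 288 · (16) = 16.

gcd(656, 288) = 16; s = -7, t = 16 (check: 656·(-7) + 288·16 = 16).


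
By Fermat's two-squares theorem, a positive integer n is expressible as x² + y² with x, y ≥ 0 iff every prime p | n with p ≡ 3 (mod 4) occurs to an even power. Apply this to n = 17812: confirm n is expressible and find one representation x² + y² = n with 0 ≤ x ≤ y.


Step 1: Factor n = 17812 = 2^2 · 61 · 73.
Step 2: Check the mod-4 condition on each prime factor: 2 = 2 (special); 61 ≡ 1 (mod 4), exponent 1; 73 ≡ 1 (mod 4), exponent 1.
All primes ≡ 3 (mod 4) appear to even exponent (or don't appear), so by the two-squares theorem n IS expressible as a sum of two squares.
Step 3: Build a representation. Group n = k² · m with k = 2 and m = 61 · 73 = 4453 (a product of primes ≡ 1 (mod 4)); a representation of m scales to one of n via (k·x)² + (k·y)² = k²(x² + y²). Each prime p ≡ 1 (mod 4) is itself a sum of two squares; find a² by testing p − a² for a perfect square:
  61: 61 − 1² = 60, 61 − 2² = 57, 61 − 3² = 52, 61 − 4² = 45, 61 − 5² = 36 = 6² ⇒ 61 = 5² + 6².
  73: 73 − 1² = 72, 73 − 2² = 69, 73 − 3² = 64 = 8² ⇒ 73 = 3² + 8².
  Combine using the Brahmagupta–Fibonacci identity (a² + b²)(c² + d²) = (ac − bd)² + (ad + bc)² = (ac + bd)² + (ad − bc)²:
  61 · 73 = 4453: from (5² + 6²)(3² + 8²), take (5·3 − 6·8, 5·8 + 6·3) = (15 − 48, 40 + 18) = (-33, 58); dropping signs (only squares matter) gives (33, 58); check 33² + 58² = 1089 + 3364 = 4453 ✓.
  Scale by k = 2: (2·33, 2·58) = (66, 116).
Step 4: Order so x ≤ y and verify: 66² + 116² = 4356 + 13456 = 17812 = n. ✓

n = 17812 = 66² + 116² (one valid representation with x ≤ y).
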